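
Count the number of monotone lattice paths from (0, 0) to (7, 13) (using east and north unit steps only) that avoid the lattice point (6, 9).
Number of paths = 52495

Total paths from (0, 0) to (7, 13): C(20, 7) = 77520. Paths through (6, 9): (paths (0, 0) → (6, 9)) × (paths (6, 9) → (7, 13)) = C(15, 6) · C(5, 1) = 5005 · 5 = 25025. Avoidance count = 77520 − 25025 = 52495.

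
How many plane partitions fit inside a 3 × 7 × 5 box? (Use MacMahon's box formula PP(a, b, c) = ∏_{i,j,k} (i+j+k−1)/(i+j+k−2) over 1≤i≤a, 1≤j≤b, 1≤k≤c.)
PP(3, 7, 5) = 16195608

Evaluate the triple product over i = 1..3, j = 1..7, k = 1..5. The factors are (2/1) · (3/2) · (4/3) · (5/4) · (6/5) · (3/2) · (4/3) · (5/4) · … (105 factors total). The numerators and denominators telescope so the product is an integer; carrying out the multiplication exactly gives PP(3, 7, 5) = 16195608.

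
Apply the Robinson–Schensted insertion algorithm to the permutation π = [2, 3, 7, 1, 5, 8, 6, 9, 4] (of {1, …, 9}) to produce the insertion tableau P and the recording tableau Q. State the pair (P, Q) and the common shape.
P = [1, 3, 4, 6, 9] / [2, 5, 8] / [7];  Q = [1, 2, 3, 6, 8] / [4, 5, 7] / [9];  common shape = (5, 3, 1)

Row-insert the values π_1, π_2, … into P one at a time, bumping the leftmost entry strictly greater than the inserted value down to the next row. The recording tableau Q records, in position (i, j), the step at which that cell was added to P.
  Insert 2 (step 1): P = [2];  Q = [1]
  Insert 3 (step 2): P = [2, 3];  Q = [1, 2]
  Insert 7 (step 3): P = [2, 3, 7];  Q = [1, 2, 3]
  Insert 1 (step 4): P = [1, 3, 7] / [2];  Q = [1, 2, 3] / [4]
  Insert 5 (step 5): P = [1, 3, 5] / [2, 7];  Q = [1, 2, 3] / [4, 5]
  Insert 8 (step 6): P = [1, 3, 5, 8] / [2, 7];  Q = [1, 2, 3, 6] / [4, 5]
  Insert 6 (step 7): P = [1, 3, 5, 6] / [2, 7, 8];  Q = [1, 2, 3, 6] / [4, 5, 7]
  Insert 9 (step 8): P = [1, 3, 5, 6, 9] / [2, 7, 8];  Q = [1, 2, 3, 6, 8] / [4, 5, 7]
  Insert 4 (step 9): P = [1, 3, 4, 6, 9] / [2, 5, 8] / [7];  Q = [1, 2, 3, 6, 8] / [4, 5, 7] / [9]
Final shape: (5, 3, 1).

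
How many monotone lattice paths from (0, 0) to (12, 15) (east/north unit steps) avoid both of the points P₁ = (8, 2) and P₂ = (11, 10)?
Number of paths = 15205014

Inclusion–exclusion. Total paths: C(27, 12) = 17383860. Through P₁: C(10, 8)·C(17, 4) = 107100. Through P₂: C(21, 11)·C(6, 1) = 2116296. Since P₁ is strictly southwest of P₂, a monotone path through both must visit P₁ then P₂; paths through both = C(10, 8)·C(11, 3)·C(6, 1) = 44550. Avoid both = 17383860 − 107100 − 2116296 + 44550 = 15205014.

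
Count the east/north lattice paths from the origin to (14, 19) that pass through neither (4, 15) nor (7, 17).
Number of paths = 803864940

Inclusion–exclusion. Total paths: C(33, 14) = 818809200. Through P₁: C(19, 4)·C(14, 10) = 3879876. Through P₂: C(24, 7)·C(9, 7) = 12459744. Since P₁ is strictly southwest of P₂, a monotone path through both must visit P₁ then P₂; paths through both = C(19, 4)·C(5, 3)·C(9, 7) = 1395360. Avoid both = 818809200 − 3879876 − 12459744 + 1395360 = 803864940.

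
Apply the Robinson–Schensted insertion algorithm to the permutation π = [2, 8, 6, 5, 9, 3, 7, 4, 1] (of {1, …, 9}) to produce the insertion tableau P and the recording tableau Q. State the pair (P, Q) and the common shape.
P = [1, 3, 4] / [2, 7] / [5, 9] / [6] / [8];  Q = [1, 2, 5] / [3, 7] / [4, 8] / [6] / [9];  common shape = (3, 2, 2, 1, 1)

Row-insert the values π_1, π_2, … into P one at a time, bumping the leftmost entry strictly greater than the inserted value down to the next row. The recording tableau Q records, in position (i, j), the step at which that cell was added to P.
  Insert 2 (step 1): P = [2];  Q = [1]
  Insert 8 (step 2): P = [2, 8];  Q = [1, 2]
  Insert 6 (step 3): P = [2, 6] / [8];  Q = [1, 2] / [3]
  Insert 5 (step 4): P = [2, 5] / [6] / [8];  Q = [1, 2] / [3] / [4]
  Insert 9 (step 5): P = [2, 5, 9] / [6] / [8];  Q = [1, 2, 5] / [3] / [4]
  Insert 3 (step 6): P = [2, 3, 9] / [5] / [6] / [8];  Q = [1, 2, 5] / [3] / [4] / [6]
  Insert 7 (step 7): P = [2, 3, 7] / [5, 9] / [6] / [8];  Q = [1, 2, 5] / [3, 7] / [4] / [6]
  Insert 4 (step 8): P = [2, 3, 4] / [5, 7] / [6, 9] / [8];  Q = [1, 2, 5] / [3, 7] / [4, 8] / [6]
  Insert 1 (step 9): P = [1, 3, 4] / [2, 7] / [5, 9] / [6] / [8];  Q = [1, 2, 5] / [3, 7] / [4, 8] / [6] / [9]
Final shape: (3, 2, 2, 1, 1).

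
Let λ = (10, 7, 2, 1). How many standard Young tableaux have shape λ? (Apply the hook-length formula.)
# SYT of shape (10, 7, 2, 1) = 8268800

Hook-length formula: f^λ = n! / Π hook(c), product over all cells c of the Young diagram. For λ = (10, 7, 2, 1), n = 20 boxes. Hook lengths by row (left-to-right, top-to-bottom): [13, 11, 9, 8, 7, 6, 5, 3, 2, 1]; [9, 7, 5, 4, 3, 2, 1]; [3, 1]; [1]. Product of hooks = 294226732800. So f^λ = 20! / 294226732800 = 2432902008176640000 / 294226732800 = 8268800.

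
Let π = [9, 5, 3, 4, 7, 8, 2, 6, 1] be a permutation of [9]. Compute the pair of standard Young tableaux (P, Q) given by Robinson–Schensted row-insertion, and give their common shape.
P = [1, 4, 6, 8] / [2, 7] / [3] / [5] / [9];  Q = [1, 4, 5, 6] / [2, 8] / [3] / [7] / [9];  common shape = (4, 2, 1, 1, 1)

Row-insert the values π_1, π_2, … into P one at a time, bumping the leftmost entry strictly greater than the inserted value down to the next row. The recording tableau Q records, in position (i, j), the step at which that cell was added to P.
  Insert 9 (step 1): P = [9];  Q = [1]
  Insert 5 (step 2): P = [5] / [9];  Q = [1] / [2]
  Insert 3 (step 3): P = [3] / [5] / [9];  Q = [1] / [2] / [3]
  Insert 4 (step 4): P = [3, 4] / [5] / [9];  Q = [1, 4] / [2] / [3]
  Insert 7 (step 5): P = [3, 4, 7] / [5] / [9];  Q = [1, 4, 5] / [2] / [3]
  Insert 8 (step 6): P = [3, 4, 7, 8] / [5] / [9];  Q = [1, 4, 5, 6] / [2] / [3]
  Insert 2 (step 7): P = [2, 4, 7, 8] / [3] / [5] / [9];  Q = [1, 4, 5, 6] / [2] / [3] / [7]
  Insert 6 (step 8): P = [2, 4, 6, 8] / [3, 7] / [5] / [9];  Q = [1, 4, 5, 6] / [2, 8] / [3] / [7]
  Insert 1 (step 9): P = [1, 4, 6, 8] / [2, 7] / [3] / [5] / [9];  Q = [1, 4, 5, 6] / [2, 8] / [3] / [7] / [9]
Final shape: (4, 2, 1, 1, 1).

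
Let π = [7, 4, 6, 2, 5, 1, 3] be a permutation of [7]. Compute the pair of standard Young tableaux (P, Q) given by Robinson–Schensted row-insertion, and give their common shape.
P = [1, 3] / [2, 5] / [4, 6] / [7];  Q = [1, 3] / [2, 5] / [4, 7] / [6];  common shape = (2, 2, 2, 1)

Row-insert the values π_1, π_2, … into P one at a time, bumping the leftmost entry strictly greater than the inserted value down to the next row. The recording tableau Q records, in position (i, j), the step at which that cell was added to P.
  Insert 7 (step 1): P = [7];  Q = [1]
  Insert 4 (step 2): P = [4] / [7];  Q = [1] / [2]
  Insert 6 (step 3): P = [4, 6] / [7];  Q = [1, 3] / [2]
  Insert 2 (step 4): P = [2, 6] / [4] / [7];  Q = [1, 3] / [2] / [4]
  Insert 5 (step 5): P = [2, 5] / [4, 6] / [7];  Q = [1, 3] / [2, 5] / [4]
  Insert 1 (step 6): P = [1, 5] / [2, 6] / [4] / [7];  Q = [1, 3] / [2, 5] / [4] / [6]
  Insert 3 (step 7): P = [1, 3] / [2, 5] / [4, 6] / [7];  Q = [1, 3] / [2, 5] / [4, 7] / [6]
Final shape: (2, 2, 2, 1).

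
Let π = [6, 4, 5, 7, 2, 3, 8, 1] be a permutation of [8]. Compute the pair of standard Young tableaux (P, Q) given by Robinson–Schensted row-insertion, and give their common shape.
P = [1, 3, 7, 8] / [2, 5] / [4] / [6];  Q = [1, 3, 4, 7] / [2, 6] / [5] / [8];  common shape = (4, 2, 1, 1)

Row-insert the values π_1, π_2, … into P one at a time, bumping the leftmost entry strictly greater than the inserted value down to the next row. The recording tableau Q records, in position (i, j), the step at which that cell was added to P.
  Insert 6 (step 1): P = [6];  Q = [1]
  Insert 4 (step 2): P = [4] / [6];  Q = [1] / [2]
  Insert 5 (step 3): P = [4, 5] / [6];  Q = [1, 3] / [2]
  Insert 7 (step 4): P = [4, 5, 7] / [6];  Q = [1, 3, 4] / [2]
  Insert 2 (step 5): P = [2, 5, 7] / [4] / [6];  Q = [1, 3, 4] / [2] / [5]
  Insert 3 (step 6): P = [2, 3, 7] / [4, 5] / [6];  Q = [1, 3, 4] / [2, 6] / [5]
  Insert 8 (step 7): P = [2, 3, 7, 8] / [4, 5] / [6];  Q = [1, 3, 4, 7] / [2, 6] / [5]
  Insert 1 (step 8): P = [1, 3, 7, 8] / [2, 5] / [4] / [6];  Q = [1, 3, 4, 7] / [2, 6] / [5] / [8]
Final shape: (4, 2, 1, 1).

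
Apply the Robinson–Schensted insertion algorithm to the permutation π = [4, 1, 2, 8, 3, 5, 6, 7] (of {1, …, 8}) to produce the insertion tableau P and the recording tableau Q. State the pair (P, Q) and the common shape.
P = [1, 2, 3, 5, 6, 7] / [4, 8];  Q = [1, 3, 4, 6, 7, 8] / [2, 5];  common shape = (6, 2)

Row-insert the values π_1, π_2, … into P one at a time, bumping the leftmost entry strictly greater than the inserted value down to the next row. The recording tableau Q records, in position (i, j), the step at which that cell was added to P.
  Insert 4 (step 1): P = [4];  Q = [1]
  Insert 1 (step 2): P = [1] / [4];  Q = [1] / [2]
  Insert 2 (step 3): P = [1, 2] / [4];  Q = [1, 3] / [2]
  Insert 8 (step 4): P = [1, 2, 8] / [4];  Q = [1, 3, 4] / [2]
  Insert 3 (step 5): P = [1, 2, 3] / [4, 8];  Q = [1, 3, 4] / [2, 5]
  Insert 5 (step 6): P = [1, 2, 3, 5] / [4, 8];  Q = [1, 3, 4, 6] / [2, 5]
  Insert 6 (step 7): P = [1, 2, 3, 5, 6] / [4, 8];  Q = [1, 3, 4, 6, 7] / [2, 5]
  Insert 7 (step 8): P = [1, 2, 3, 5, 6, 7] / [4, 8];  Q = [1, 3, 4, 6, 7, 8] / [2, 5]
Final shape: (6, 2).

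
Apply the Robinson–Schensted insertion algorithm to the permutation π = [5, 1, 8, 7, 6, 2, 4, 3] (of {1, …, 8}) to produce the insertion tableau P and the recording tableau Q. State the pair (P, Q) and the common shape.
P = [1, 2, 3] / [4, 6] / [5] / [7] / [8];  Q = [1, 3, 7] / [2, 4] / [5] / [6] / [8];  common shape = (3, 2, 1, 1, 1)

Row-insert the values π_1, π_2, … into P one at a time, bumping the leftmost entry strictly greater than the inserted value down to the next row. The recording tableau Q records, in position (i, j), the step at which that cell was added to P.
  Insert 5 (step 1): P = [5];  Q = [1]
  Insert 1 (step 2): P = [1] / [5];  Q = [1] / [2]
  Insert 8 (step 3): P = [1, 8] / [5];  Q = [1, 3] / [2]
  Insert 7 (step 4): P = [1, 7] / [5, 8];  Q = [1, 3] / [2, 4]
  Insert 6 (step 5): P = [1, 6] / [5, 7] / [8];  Q = [1, 3] / [2, 4] / [5]
  Insert 2 (step 6): P = [1, 2] / [5, 6] / [7] / [8];  Q = [1, 3] / [2, 4] / [5] / [6]
  Insert 4 (step 7): P = [1, 2, 4] / [5, 6] / [7] / [8];  Q = [1, 3, 7] / [2, 4] / [5] / [6]
  Insert 3 (step 8): P = [1, 2, 3] / [4, 6] / [5] / [7] / [8];  Q = [1, 3, 7] / [2, 4] / [5] / [6] / [8]
Final shape: (3, 2, 1, 1, 1).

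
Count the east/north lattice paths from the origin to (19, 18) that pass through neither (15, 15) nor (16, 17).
Number of paths = 9437716500

Inclusion–exclusion. Total paths: C(37, 19) = 17672631900. Through P₁: C(30, 15)·C(7, 4) = 5429113200. Through P₂: C(33, 16)·C(4, 3) = 4667212440. Since P₁ is strictly southwest of P₂, a monotone path through both must visit P₁ then P₂; paths through both = C(30, 15)·C(3, 1)·C(4, 3) = 1861410240. Avoid both = 17672631900 − 5429113200 − 4667212440 + 1861410240 = 9437716500.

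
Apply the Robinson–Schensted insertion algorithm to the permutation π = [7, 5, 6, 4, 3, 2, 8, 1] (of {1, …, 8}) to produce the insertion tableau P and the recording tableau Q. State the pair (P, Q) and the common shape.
P = [1, 6, 8] / [2] / [3] / [4] / [5] / [7];  Q = [1, 3, 7] / [2] / [4] / [5] / [6] / [8];  common shape = (3, 1, 1, 1, 1, 1)

Row-insert the values π_1, π_2, … into P one at a time, bumping the leftmost entry strictly greater than the inserted value down to the next row. The recording tableau Q records, in position (i, j), the step at which that cell was added to P.
  Insert 7 (step 1): P = [7];  Q = [1]
  Insert 5 (step 2): P = [5] / [7];  Q = [1] / [2]
  Insert 6 (step 3): P = [5, 6] / [7];  Q = [1, 3] / [2]
  Insert 4 (step 4): P = [4, 6] / [5] / [7];  Q = [1, 3] / [2] / [4]
  Insert 3 (step 5): P = [3, 6] / [4] / [5] / [7];  Q = [1, 3] / [2] / [4] / [5]
  Insert 2 (step 6): P = [2, 6] / [3] / [4] / [5] / [7];  Q = [1, 3] / [2] / [4] / [5] / [6]
  Insert 8 (step 7): P = [2, 6, 8] / [3] / [4] / [5] / [7];  Q = [1, 3, 7] / [2] / [4] / [5] / [6]
  Insert 1 (step 8): P = [1, 6, 8] / [2] / [3] / [4] / [5] / [7];  Q = [1, 3, 7] / [2] / [4] / [5] / [6] / [8]
Final shape: (3, 1, 1, 1, 1, 1).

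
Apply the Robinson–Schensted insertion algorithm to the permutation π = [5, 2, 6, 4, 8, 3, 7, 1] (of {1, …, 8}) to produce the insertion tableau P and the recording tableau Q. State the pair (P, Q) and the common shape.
P = [1, 3, 7] / [2, 6, 8] / [4] / [5];  Q = [1, 3, 5] / [2, 4, 7] / [6] / [8];  common shape = (3, 3, 1, 1)

Row-insert the values π_1, π_2, … into P one at a time, bumping the leftmost entry strictly greater than the inserted value down to the next row. The recording tableau Q records, in position (i, j), the step at which that cell was added to P.
  Insert 5 (step 1): P = [5];  Q = [1]
  Insert 2 (step 2): P = [2] / [5];  Q = [1] / [2]
  Insert 6 (step 3): P = [2, 6] / [5];  Q = [1, 3] / [2]
  Insert 4 (step 4): P = [2, 4] / [5, 6];  Q = [1, 3] / [2, 4]
  Insert 8 (step 5): P = [2, 4, 8] / [5, 6];  Q = [1, 3, 5] / [2, 4]
  Insert 3 (step 6): P = [2, 3, 8] / [4, 6] / [5];  Q = [1, 3, 5] / [2, 4] / [6]
  Insert 7 (step 7): P = [2, 3, 7] / [4, 6, 8] / [5];  Q = [1, 3, 5] / [2, 4, 7] / [6]
  Insert 1 (step 8): P = [1, 3, 7] / [2, 6, 8] / [4] / [5];  Q = [1, 3, 5] / [2, 4, 7] / [6] / [8]
Final shape: (3, 3, 1, 1).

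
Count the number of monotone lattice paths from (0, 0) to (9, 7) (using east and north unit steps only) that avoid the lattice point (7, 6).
Number of paths = 6292

Total paths from (0, 0) to (9, 7): C(16, 9) = 11440. Paths through (7, 6): (paths (0, 0) → (7, 6)) × (paths (7, 6) → (9, 7)) = C(13, 7) · C(3, 2) = 1716 · 3 = 5148. Avoidance count = 11440 − 5148 = 6292.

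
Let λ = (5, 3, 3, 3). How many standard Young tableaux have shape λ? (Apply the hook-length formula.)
# SYT of shape (5, 3, 3, 3) = 15015

Hook-length formula: f^λ = n! / Π hook(c), product over all cells c of the Young diagram. For λ = (5, 3, 3, 3), n = 14 boxes. Hook lengths by row (left-to-right, top-to-bottom): [8, 7, 6, 2, 1]; [5, 4, 3]; [4, 3, 2]; [3, 2, 1]. Product of hooks = 5806080. So f^λ = 14! / 5806080 = 87178291200 / 5806080 = 15015.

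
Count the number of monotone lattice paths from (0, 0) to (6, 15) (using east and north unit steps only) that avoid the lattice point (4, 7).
Number of paths = 39414

Total paths from (0, 0) to (6, 15): C(21, 6) = 54264. Paths through (4, 7): (paths (0, 0) → (4, 7)) × (paths (4, 7) → (6, 15)) = C(11, 4) · C(10, 2) = 330 · 45 = 14850. Avoidance count = 54264 − 14850 = 39414.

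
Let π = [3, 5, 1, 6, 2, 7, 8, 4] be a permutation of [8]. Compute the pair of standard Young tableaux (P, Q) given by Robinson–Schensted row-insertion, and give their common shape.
P = [1, 2, 4, 7, 8] / [3, 5, 6];  Q = [1, 2, 4, 6, 7] / [3, 5, 8];  common shape = (5, 3)

Row-insert the values π_1, π_2, … into P one at a time, bumping the leftmost entry strictly greater than the inserted value down to the next row. The recording tableau Q records, in position (i, j), the step at which that cell was added to P.
  Insert 3 (step 1): P = [3];  Q = [1]
  Insert 5 (step 2): P = [3, 5];  Q = [1, 2]
  Insert 1 (step 3): P = [1, 5] / [3];  Q = [1, 2] / [3]
  Insert 6 (step 4): P = [1, 5, 6] / [3];  Q = [1, 2, 4] / [3]
  Insert 2 (step 5): P = [1, 2, 6] / [3, 5];  Q = [1, 2, 4] / [3, 5]
  Insert 7 (step 6): P = [1, 2, 6, 7] / [3, 5];  Q = [1, 2, 4, 6] / [3, 5]
  Insert 8 (step 7): P = [1, 2, 6, 7, 8] / [3, 5];  Q = [1, 2, 4, 6, 7] / [3, 5]
  Insert 4 (step 8): P = [1, 2, 4, 7, 8] / [3, 5, 6];  Q = [1, 2, 4, 6, 7] / [3, 5, 8]
Final shape: (5, 3).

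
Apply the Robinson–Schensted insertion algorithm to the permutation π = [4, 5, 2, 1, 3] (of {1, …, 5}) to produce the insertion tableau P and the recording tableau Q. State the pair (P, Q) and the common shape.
P = [1, 3] / [2, 5] / [4];  Q = [1, 2] / [3, 5] / [4];  common shape = (2, 2, 1)

Row-insert the values π_1, π_2, … into P one at a time, bumping the leftmost entry strictly greater than the inserted value down to the next row. The recording tableau Q records, in position (i, j), the step at which that cell was added to P.
  Insert 4 (step 1): P = [4];  Q = [1]
  Insert 5 (step 2): P = [4, 5];  Q = [1, 2]
  Insert 2 (step 3): P = [2, 5] / [4];  Q = [1, 2] / [3]
  Insert 1 (step 4): P = [1, 5] / [2] / [4];  Q = [1, 2] / [3] / [4]
  Insert 3 (step 5): P = [1, 3] / [2, 5] / [4];  Q = [1, 2] / [3, 5] / [4]
Final shape: (2, 2, 1).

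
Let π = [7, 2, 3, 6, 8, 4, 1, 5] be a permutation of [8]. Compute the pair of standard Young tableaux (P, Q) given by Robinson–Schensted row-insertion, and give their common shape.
P = [1, 3, 4, 5] / [2, 8] / [6] / [7];  Q = [1, 3, 4, 5] / [2, 8] / [6] / [7];  common shape = (4, 2, 1, 1)

Row-insert the values π_1, π_2, … into P one at a time, bumping the leftmost entry strictly greater than the inserted value down to the next row. The recording tableau Q records, in position (i, j), the step at which that cell was added to P.
  Insert 7 (step 1): P = [7];  Q = [1]
  Insert 2 (step 2): P = [2] / [7];  Q = [1] / [2]
  Insert 3 (step 3): P = [2, 3] / [7];  Q = [1, 3] / [2]
  Insert 6 (step 4): P = [2, 3, 6] / [7];  Q = [1, 3, 4] / [2]
  Insert 8 (step 5): P = [2, 3, 6, 8] / [7];  Q = [1, 3, 4, 5] / [2]
  Insert 4 (step 6): P = [2, 3, 4, 8] / [6] / [7];  Q = [1, 3, 4, 5] / [2] / [6]
  Insert 1 (step 7): P = [1, 3, 4, 8] / [2] / [6] / [7];  Q = [1, 3, 4, 5] / [2] / [6] / [7]
  Insert 5 (step 8): P = [1, 3, 4, 5] / [2, 8] / [6] / [7];  Q = [1, 3, 4, 5] / [2, 8] / [6] / [7]
Final shape: (4, 2, 1, 1).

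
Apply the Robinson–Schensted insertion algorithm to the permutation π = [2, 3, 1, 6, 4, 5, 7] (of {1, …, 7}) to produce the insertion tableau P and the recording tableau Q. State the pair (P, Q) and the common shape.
P = [1, 3, 4, 5, 7] / [2, 6];  Q = [1, 2, 4, 6, 7] / [3, 5];  common shape = (5, 2)

Row-insert the values π_1, π_2, … into P one at a time, bumping the leftmost entry strictly greater than the inserted value down to the next row. The recording tableau Q records, in position (i, j), the step at which that cell was added to P.
  Insert 2 (step 1): P = [2];  Q = [1]
  Insert 3 (step 2): P = [2, 3];  Q = [1, 2]
  Insert 1 (step 3): P = [1, 3] / [2];  Q = [1, 2] / [3]
  Insert 6 (step 4): P = [1, 3, 6] / [2];  Q = [1, 2, 4] / [3]
  Insert 4 (step 5): P = [1, 3, 4] / [2, 6];  Q = [1, 2, 4] / [3, 5]
  Insert 5 (step 6): P = [1, 3, 4, 5] / [2, 6];  Q = [1, 2, 4, 6] / [3, 5]
  Insert 7 (step 7): P = [1, 3, 4, 5, 7] / [2, 6];  Q = [1, 2, 4, 6, 7] / [3, 5]
Final shape: (5, 2).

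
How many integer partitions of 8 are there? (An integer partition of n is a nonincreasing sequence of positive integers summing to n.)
p(8) = 22

List all partitions of 8: 8, 7+1, 6+2, 6+1+1, 5+3, 5+2+1, 5+1+1+1, 4+4, 4+3+1, 4+2+2, 4+2+1+1, 4+1+1+1+1, 3+3+2, 3+3+1+1, 3+2+2+1, 3+2+1+1+1, 3+1+1+1+1+1, 2+2+2+2, 2+2+2+1+1, 2+2+1+1+1+1, 2+1+1+1+1+1+1, 1+1+1+1+1+1+1+1. Counting them gives p(8) = 22.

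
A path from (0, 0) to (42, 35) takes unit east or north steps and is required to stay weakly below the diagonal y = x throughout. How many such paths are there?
Number of paths = 1860487297922073041760

By the reflection principle (André's argument), the number of monotone paths to (42, 35) with n ≤ m that never go above y = x is C(77, 42) − C(77, 43) = 10000119226331142599460 − 8139631928409069557700 = 1860487297922073041760.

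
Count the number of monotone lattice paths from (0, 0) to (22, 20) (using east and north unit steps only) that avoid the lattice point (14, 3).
Number of paths = 513056136420

Total paths from (0, 0) to (22, 20): C(42, 22) = 513791607420. Paths through (14, 3): (paths (0, 0) → (14, 3)) × (paths (14, 3) → (22, 20)) = C(17, 14) · C(25, 8) = 680 · 1081575 = 735471000. Avoidance count = 513791607420 − 735471000 = 513056136420.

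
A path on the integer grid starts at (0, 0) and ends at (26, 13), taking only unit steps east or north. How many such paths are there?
Number of paths = 8122425444

A monotone lattice path from (0, 0) to (26, 13) consists of 26 east steps and 13 north steps in some order, so it is determined by which 26 of the 39 steps are east. The count is C(39, 26) = 8122425444.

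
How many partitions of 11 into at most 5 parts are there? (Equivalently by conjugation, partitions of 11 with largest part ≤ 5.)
p(11, parts ≤ 5) = 37

Partitions of 11 with all parts ≤ 5: 5+5+1, 5+4+2, 5+4+1+1, 5+3+3, 5+3+2+1, 5+3+1+1+1, 5+2+2+2, 5+2+2+1+1, 5+2+1+1+1+1, 5+1+1+1+1+1+1, 4+4+3, 4+4+2+1, 4+4+1+1+1, 4+3+3+1, 4+3+2+2, 4+3+2+1+1, 4+3+1+1+1+1, 4+2+2+2+1, 4+2+2+1+1+1, 4+2+1+1+1+1+1, 4+1+1+1+1+1+1+1, 3+3+3+2, 3+3+3+1+1, 3+3+2+2+1, 3+3+2+1+1+1, 3+3+1+1+1+1+1, 3+2+2+2+2, 3+2+2+2+1+1, 3+2+2+1+1+1+1, 3+2+1+1+1+1+1+1, … (37 total). Count = 37.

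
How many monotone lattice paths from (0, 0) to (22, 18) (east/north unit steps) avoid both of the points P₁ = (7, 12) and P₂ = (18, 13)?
Number of paths = 84734306574

Inclusion–exclusion. Total paths: C(40, 22) = 113380261800. Through P₁: C(19, 7)·C(21, 15) = 2734254432. Through P₂: C(31, 18)·C(9, 4) = 25987887450. Since P₁ is strictly southwest of P₂, a monotone path through both must visit P₁ then P₂; paths through both = C(19, 7)·C(12, 11)·C(9, 4) = 76186656. Avoid both = 113380261800 − 2734254432 − 25987887450 + 76186656 = 84734306574.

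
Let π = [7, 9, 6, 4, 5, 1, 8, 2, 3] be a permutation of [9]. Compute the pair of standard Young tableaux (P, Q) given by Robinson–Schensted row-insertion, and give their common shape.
P = [1, 2, 3] / [4, 5, 8] / [6, 9] / [7];  Q = [1, 2, 7] / [3, 5, 9] / [4, 8] / [6];  common shape = (3, 3, 2, 1)

Row-insert the values π_1, π_2, … into P one at a time, bumping the leftmost entry strictly greater than the inserted value down to the next row. The recording tableau Q records, in position (i, j), the step at which that cell was added to P.
  Insert 7 (step 1): P = [7];  Q = [1]
  Insert 9 (step 2): P = [7, 9];  Q = [1, 2]
  Insert 6 (step 3): P = [6, 9] / [7];  Q = [1, 2] / [3]
  Insert 4 (step 4): P = [4, 9] / [6] / [7];  Q = [1, 2] / [3] / [4]
  Insert 5 (step 5): P = [4, 5] / [6, 9] / [7];  Q = [1, 2] / [3, 5] / [4]
  Insert 1 (step 6): P = [1, 5] / [4, 9] / [6] / [7];  Q = [1, 2] / [3, 5] / [4] / [6]
  Insert 8 (step 7): P = [1, 5, 8] / [4, 9] / [6] / [7];  Q = [1, 2, 7] / [3, 5] / [4] / [6]
  Insert 2 (step 8): P = [1, 2, 8] / [4, 5] / [6, 9] / [7];  Q = [1, 2, 7] / [3, 5] / [4, 8] / [6]
  Insert 3 (step 9): P = [1, 2, 3] / [4, 5, 8] / [6, 9] / [7];  Q = [1, 2, 7] / [3, 5, 9] / [4, 8] / [6]
Final shape: (3, 3, 2, 1).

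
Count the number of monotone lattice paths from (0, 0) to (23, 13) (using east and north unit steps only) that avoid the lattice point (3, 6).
Number of paths = 2236195080

Total paths from (0, 0) to (23, 13): C(36, 23) = 2310789600. Paths through (3, 6): (paths (0, 0) → (3, 6)) × (paths (3, 6) → (23, 13)) = C(9, 3) · C(27, 20) = 84 · 888030 = 74594520. Avoidance count = 2310789600 − 74594520 = 2236195080.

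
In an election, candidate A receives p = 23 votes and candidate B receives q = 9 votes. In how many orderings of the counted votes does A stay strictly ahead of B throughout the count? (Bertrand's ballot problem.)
Strict-lead orderings = 12271350

Total orderings of the 32 votes with 23 for A: C(32, 23) = 28048800. By the Bertrand ballot formula (Cycle Lemma / reflection principle), the number of orderings in which A is strictly ahead of B throughout is (p − q)/(p + q) · C(p + q, p) = (23 − 9)/(23 + 9) · 28048800 = 12271350.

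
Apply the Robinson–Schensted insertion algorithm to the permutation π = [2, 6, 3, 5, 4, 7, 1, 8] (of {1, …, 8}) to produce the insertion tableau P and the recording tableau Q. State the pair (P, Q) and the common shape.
P = [1, 3, 4, 7, 8] / [2] / [5] / [6];  Q = [1, 2, 4, 6, 8] / [3] / [5] / [7];  common shape = (5, 1, 1, 1)

Row-insert the values π_1, π_2, … into P one at a time, bumping the leftmost entry strictly greater than the inserted value down to the next row. The recording tableau Q records, in position (i, j), the step at which that cell was added to P.
  Insert 2 (step 1): P = [2];  Q = [1]
  Insert 6 (step 2): P = [2, 6];  Q = [1, 2]
  Insert 3 (step 3): P = [2, 3] / [6];  Q = [1, 2] / [3]
  Insert 5 (step 4): P = [2, 3, 5] / [6];  Q = [1, 2, 4] / [3]
  Insert 4 (step 5): P = [2, 3, 4] / [5] / [6];  Q = [1, 2, 4] / [3] / [5]
  Insert 7 (step 6): P = [2, 3, 4, 7] / [5] / [6];  Q = [1, 2, 4, 6] / [3] / [5]
  Insert 1 (step 7): P = [1, 3, 4, 7] / [2] / [5] / [6];  Q = [1, 2, 4, 6] / [3] / [5] / [7]
  Insert 8 (step 8): P = [1, 3, 4, 7, 8] / [2] / [5] / [6];  Q = [1, 2, 4, 6, 8] / [3] / [5] / [7]
Final shape: (5, 1, 1, 1).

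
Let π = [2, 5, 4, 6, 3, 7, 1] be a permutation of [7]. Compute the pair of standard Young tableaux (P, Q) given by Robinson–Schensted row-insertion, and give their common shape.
P = [1, 3, 6, 7] / [2] / [4] / [5];  Q = [1, 2, 4, 6] / [3] / [5] / [7];  common shape = (4, 1, 1, 1)

Row-insert the values π_1, π_2, … into P one at a time, bumping the leftmost entry strictly greater than the inserted value down to the next row. The recording tableau Q records, in position (i, j), the step at which that cell was added to P.
  Insert 2 (step 1): P = [2];  Q = [1]
  Insert 5 (step 2): P = [2, 5];  Q = [1, 2]
  Insert 4 (step 3): P = [2, 4] / [5];  Q = [1, 2] / [3]
  Insert 6 (step 4): P = [2, 4, 6] / [5];  Q = [1, 2, 4] / [3]
  Insert 3 (step 5): P = [2, 3, 6] / [4] / [5];  Q = [1, 2, 4] / [3] / [5]
  Insert 7 (step 6): P = [2, 3, 6, 7] / [4] / [5];  Q = [1, 2, 4, 6] / [3] / [5]
  Insert 1 (step 7): P = [1, 3, 6, 7] / [2] / [4] / [5];  Q = [1, 2, 4, 6] / [3] / [5] / [7]
Final shape: (4, 1, 1, 1).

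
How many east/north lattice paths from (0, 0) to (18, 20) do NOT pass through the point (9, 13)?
Number of paths = 27887515810

Total paths from (0, 0) to (18, 20): C(38, 18) = 33578000610. Paths through (9, 13): (paths (0, 0) → (9, 13)) × (paths (9, 13) → (18, 20)) = C(22, 9) · C(16, 9) = 497420 · 11440 = 5690484800. Avoidance count = 33578000610 − 5690484800 = 27887515810.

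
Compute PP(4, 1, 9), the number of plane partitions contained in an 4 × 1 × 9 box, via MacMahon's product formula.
PP(4, 1, 9) = 715

Evaluate the triple product over i = 1..4, j = 1..1, k = 1..9. The factors are (2/1) · (3/2) · (4/3) · (5/4) · (6/5) · (7/6) · (8/7) · (9/8) · … (36 factors total). The numerators and denominators telescope so the product is an integer; carrying out the multiplication exactly gives PP(4, 1, 9) = 715.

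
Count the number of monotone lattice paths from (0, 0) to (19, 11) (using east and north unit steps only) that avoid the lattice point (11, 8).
Number of paths = 42156270

Total paths from (0, 0) to (19, 11): C(30, 19) = 54627300. Paths through (11, 8): (paths (0, 0) → (11, 8)) × (paths (11, 8) → (19, 11)) = C(19, 11) · C(11, 8) = 75582 · 165 = 12471030. Avoidance count = 54627300 − 12471030 = 42156270.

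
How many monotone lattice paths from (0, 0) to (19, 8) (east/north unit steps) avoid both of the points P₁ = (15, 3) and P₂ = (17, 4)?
Number of paths = 2064204

Inclusion–exclusion. Total paths: C(27, 19) = 2220075. Through P₁: C(18, 15)·C(9, 4) = 102816. Through P₂: C(21, 17)·C(6, 2) = 89775. Since P₁ is strictly southwest of P₂, a monotone path through both must visit P₁ then P₂; paths through both = C(18, 15)·C(3, 2)·C(6, 2) = 36720. Avoid both = 2220075 − 102816 − 89775 + 36720 = 2064204.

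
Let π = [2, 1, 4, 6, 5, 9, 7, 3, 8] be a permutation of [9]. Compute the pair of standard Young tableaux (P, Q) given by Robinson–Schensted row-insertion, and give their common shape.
P = [1, 3, 5, 7, 8] / [2, 4, 9] / [6];  Q = [1, 3, 4, 6, 9] / [2, 5, 7] / [8];  common shape = (5, 3, 1)

Row-insert the values π_1, π_2, … into P one at a time, bumping the leftmost entry strictly greater than the inserted value down to the next row. The recording tableau Q records, in position (i, j), the step at which that cell was added to P.
  Insert 2 (step 1): P = [2];  Q = [1]
  Insert 1 (step 2): P = [1] / [2];  Q = [1] / [2]
  Insert 4 (step 3): P = [1, 4] / [2];  Q = [1, 3] / [2]
  Insert 6 (step 4): P = [1, 4, 6] / [2];  Q = [1, 3, 4] / [2]
  Insert 5 (step 5): P = [1, 4, 5] / [2, 6];  Q = [1, 3, 4] / [2, 5]
  Insert 9 (step 6): P = [1, 4, 5, 9] / [2, 6];  Q = [1, 3, 4, 6] / [2, 5]
  Insert 7 (step 7): P = [1, 4, 5, 7] / [2, 6, 9];  Q = [1, 3, 4, 6] / [2, 5, 7]
  Insert 3 (step 8): P = [1, 3, 5, 7] / [2, 4, 9] / [6];  Q = [1, 3, 4, 6] / [2, 5, 7] / [8]
  Insert 8 (step 9): P = [1, 3, 5, 7, 8] / [2, 4, 9] / [6];  Q = [1, 3, 4, 6, 9] / [2, 5, 7] / [8]
Final shape: (5, 3, 1).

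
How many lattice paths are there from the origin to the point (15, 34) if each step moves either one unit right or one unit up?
Number of paths = 1575580702584

A monotone lattice path from (0, 0) to (15, 34) consists of 15 east steps and 34 north steps in some order, so it is determined by which 15 of the 49 steps are east. The count is C(49, 15) = 1575580702584.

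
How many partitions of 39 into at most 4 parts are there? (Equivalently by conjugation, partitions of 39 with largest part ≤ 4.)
p(39, parts ≤ 4) = 588

Use the recurrence p(n, m) = p(n, m−1) + p(n−m, m): either the largest part is < m (count p(n, m−1)) or the largest part is exactly m (remove one copy of m, count p(n−m, m)). With p(0, ·) = 1 this gives p(39, parts ≤ 4) = 588. (By conjugating Young diagrams, this also counts partitions of 39 into at most 4 parts.)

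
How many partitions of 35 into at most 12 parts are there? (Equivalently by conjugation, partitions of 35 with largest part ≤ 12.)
p(35, parts ≤ 12) = 10489

Use the recurrence p(n, m) = p(n, m−1) + p(n−m, m): either the largest part is < m (count p(n, m−1)) or the largest part is exactly m (remove one copy of m, count p(n−m, m)). With p(0, ·) = 1 this gives p(35, parts ≤ 12) = 10489. (By conjugating Young diagrams, this also counts partitions of 35 into at most 12 parts.)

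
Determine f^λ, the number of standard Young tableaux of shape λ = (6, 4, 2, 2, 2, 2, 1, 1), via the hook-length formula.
# SYT of shape (6, 4, 2, 2, 2, 2, 1, 1) = 82884384

Hook-length formula: f^λ = n! / Π hook(c), product over all cells c of the Young diagram. For λ = (6, 4, 2, 2, 2, 2, 1, 1), n = 20 boxes. Hook lengths by row (left-to-right, top-to-bottom): [13, 10, 5, 4, 2, 1]; [10, 7, 2, 1]; [7, 4]; [6, 3]; [5, 2]; [4, 1]; [2]; [1]. Product of hooks = 29352960000. So f^λ = 20! / 29352960000 = 2432902008176640000 / 29352960000 = 82884384.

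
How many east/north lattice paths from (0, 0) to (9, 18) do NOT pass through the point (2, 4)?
Number of paths = 2942625

Total paths from (0, 0) to (9, 18): C(27, 9) = 4686825. Paths through (2, 4): (paths (0, 0) → (2, 4)) × (paths (2, 4) → (9, 18)) = C(6, 2) · C(21, 7) = 15 · 116280 = 1744200. Avoidance count = 4686825 − 1744200 = 2942625.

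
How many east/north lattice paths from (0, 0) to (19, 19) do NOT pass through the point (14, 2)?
Number of paths = 35342103720

Total paths from (0, 0) to (19, 19): C(38, 19) = 35345263800. Paths through (14, 2): (paths (0, 0) → (14, 2)) × (paths (14, 2) → (19, 19)) = C(16, 14) · C(22, 5) = 120 · 26334 = 3160080. Avoidance count = 35345263800 − 3160080 = 35342103720.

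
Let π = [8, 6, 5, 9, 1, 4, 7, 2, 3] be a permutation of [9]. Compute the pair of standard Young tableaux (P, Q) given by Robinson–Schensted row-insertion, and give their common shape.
P = [1, 2, 3] / [4, 7] / [5, 9] / [6] / [8];  Q = [1, 4, 7] / [2, 6] / [3, 9] / [5] / [8];  common shape = (3, 2, 2, 1, 1)

Row-insert the values π_1, π_2, … into P one at a time, bumping the leftmost entry strictly greater than the inserted value down to the next row. The recording tableau Q records, in position (i, j), the step at which that cell was added to P.
  Insert 8 (step 1): P = [8];  Q = [1]
  Insert 6 (step 2): P = [6] / [8];  Q = [1] / [2]
  Insert 5 (step 3): P = [5] / [6] / [8];  Q = [1] / [2] / [3]
  Insert 9 (step 4): P = [5, 9] / [6] / [8];  Q = [1, 4] / [2] / [3]
  Insert 1 (step 5): P = [1, 9] / [5] / [6] / [8];  Q = [1, 4] / [2] / [3] / [5]
  Insert 4 (step 6): P = [1, 4] / [5, 9] / [6] / [8];  Q = [1, 4] / [2, 6] / [3] / [5]
  Insert 7 (step 7): P = [1, 4, 7] / [5, 9] / [6] / [8];  Q = [1, 4, 7] / [2, 6] / [3] / [5]
  Insert 2 (step 8): P = [1, 2, 7] / [4, 9] / [5] / [6] / [8];  Q = [1, 4, 7] / [2, 6] / [3] / [5] / [8]
  Insert 3 (step 9): P = [1, 2, 3] / [4, 7] / [5, 9] / [6] / [8];  Q = [1, 4, 7] / [2, 6] / [3, 9] / [5] / [8]
Final shape: (3, 2, 2, 1, 1).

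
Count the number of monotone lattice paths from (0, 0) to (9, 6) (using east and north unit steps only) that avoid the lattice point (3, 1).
Number of paths = 3157

Total paths from (0, 0) to (9, 6): C(15, 9) = 5005. Paths through (3, 1): (paths (0, 0) → (3, 1)) × (paths (3, 1) → (9, 6)) = C(4, 3) · C(11, 6) = 4 · 462 = 1848. Avoidance count = 5005 − 1848 = 3157.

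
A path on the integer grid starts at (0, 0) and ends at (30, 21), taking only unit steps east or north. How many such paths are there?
Number of paths = 114456658306760

A monotone lattice path from (0, 0) to (30, 21) consists of 30 east steps and 21 north steps in some order, so it is determined by which 30 of the 51 steps are east. The count is C(51, 30) = 114456658306760.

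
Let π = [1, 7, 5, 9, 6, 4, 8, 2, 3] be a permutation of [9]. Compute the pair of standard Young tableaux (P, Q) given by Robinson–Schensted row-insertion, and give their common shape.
P = [1, 2, 3, 8] / [4, 6] / [5, 9] / [7];  Q = [1, 2, 4, 7] / [3, 5] / [6, 9] / [8];  common shape = (4, 2, 2, 1)

Row-insert the values π_1, π_2, … into P one at a time, bumping the leftmost entry strictly greater than the inserted value down to the next row. The recording tableau Q records, in position (i, j), the step at which that cell was added to P.
  Insert 1 (step 1): P = [1];  Q = [1]
  Insert 7 (step 2): P = [1, 7];  Q = [1, 2]
  Insert 5 (step 3): P = [1, 5] / [7];  Q = [1, 2] / [3]
  Insert 9 (step 4): P = [1, 5, 9] / [7];  Q = [1, 2, 4] / [3]
  Insert 6 (step 5): P = [1, 5, 6] / [7, 9];  Q = [1, 2, 4] / [3, 5]
  Insert 4 (step 6): P = [1, 4, 6] / [5, 9] / [7];  Q = [1, 2, 4] / [3, 5] / [6]
  Insert 8 (step 7): P = [1, 4, 6, 8] / [5, 9] / [7];  Q = [1, 2, 4, 7] / [3, 5] / [6]
  Insert 2 (step 8): P = [1, 2, 6, 8] / [4, 9] / [5] / [7];  Q = [1, 2, 4, 7] / [3, 5] / [6] / [8]
  Insert 3 (step 9): P = [1, 2, 3, 8] / [4, 6] / [5, 9] / [7];  Q = [1, 2, 4, 7] / [3, 5] / [6, 9] / [8]
Final shape: (4, 2, 2, 1).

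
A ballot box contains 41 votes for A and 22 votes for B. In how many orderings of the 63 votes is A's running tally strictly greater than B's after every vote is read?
Strict-lead orderings = 15902099171057505

Total orderings of the 63 votes with 41 for A: C(63, 41) = 52728013040874885. By the Bertrand ballot formula (Cycle Lemma / reflection principle), the number of orderings in which A is strictly ahead of B throughout is (p − q)/(p + q) · C(p + q, p) = (41 − 22)/(41 + 22) · 52728013040874885 = 15902099171057505.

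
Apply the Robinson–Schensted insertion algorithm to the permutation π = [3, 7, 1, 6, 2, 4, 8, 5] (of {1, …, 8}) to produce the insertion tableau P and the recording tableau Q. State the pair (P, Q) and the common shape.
P = [1, 2, 4, 5] / [3, 6, 8] / [7];  Q = [1, 2, 6, 7] / [3, 4, 8] / [5];  common shape = (4, 3, 1)

Row-insert the values π_1, π_2, … into P one at a time, bumping the leftmost entry strictly greater than the inserted value down to the next row. The recording tableau Q records, in position (i, j), the step at which that cell was added to P.
  Insert 3 (step 1): P = [3];  Q = [1]
  Insert 7 (step 2): P = [3, 7];  Q = [1, 2]
  Insert 1 (step 3): P = [1, 7] / [3];  Q = [1, 2] / [3]
  Insert 6 (step 4): P = [1, 6] / [3, 7];  Q = [1, 2] / [3, 4]
  Insert 2 (step 5): P = [1, 2] / [3, 6] / [7];  Q = [1, 2] / [3, 4] / [5]
  Insert 4 (step 6): P = [1, 2, 4] / [3, 6] / [7];  Q = [1, 2, 6] / [3, 4] / [5]
  Insert 8 (step 7): P = [1, 2, 4, 8] / [3, 6] / [7];  Q = [1, 2, 6, 7] / [3, 4] / [5]
  Insert 5 (step 8): P = [1, 2, 4, 5] / [3, 6, 8] / [7];  Q = [1, 2, 6, 7] / [3, 4, 8] / [5]
Final shape: (4, 3, 1).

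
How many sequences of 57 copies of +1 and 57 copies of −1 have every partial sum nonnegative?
C_57 = 26700952856774851904245220912664

These ballot sequences are counted by the Catalan number C_n = (1/(n + 1)) · C(2n, n). For n = 57: C_57 = (1/58) · C(114, 57) = 1548655265692941410446222812934512/58 = 26700952856774851904245220912664.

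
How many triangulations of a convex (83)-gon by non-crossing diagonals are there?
C_81 = 4462290049988320482463241297506133183499654740

These polygon triangulations are counted by the Catalan number C_n = (1/(n + 1)) · C(2n, n). For n = 81: C_81 = (1/82) · C(162, 81) = 365907784099042279561985786395502921046971688680/82 = 4462290049988320482463241297506133183499654740.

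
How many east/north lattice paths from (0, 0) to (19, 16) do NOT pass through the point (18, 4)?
Number of paths = 4059833855

Total paths from (0, 0) to (19, 16): C(35, 19) = 4059928950. Paths through (18, 4): (paths (0, 0) → (18, 4)) × (paths (18, 4) → (19, 16)) = C(22, 18) · C(13, 1) = 7315 · 13 = 95095. Avoidance count = 4059928950 − 95095 = 4059833855.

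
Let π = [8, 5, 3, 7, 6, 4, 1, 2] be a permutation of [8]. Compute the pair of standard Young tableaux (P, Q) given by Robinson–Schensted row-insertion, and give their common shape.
P = [1, 2] / [3, 4] / [5, 6] / [7] / [8];  Q = [1, 4] / [2, 5] / [3, 8] / [6] / [7];  common shape = (2, 2, 2, 1, 1)

Row-insert the values π_1, π_2, … into P one at a time, bumping the leftmost entry strictly greater than the inserted value down to the next row. The recording tableau Q records, in position (i, j), the step at which that cell was added to P.
  Insert 8 (step 1): P = [8];  Q = [1]
  Insert 5 (step 2): P = [5] / [8];  Q = [1] / [2]
  Insert 3 (step 3): P = [3] / [5] / [8];  Q = [1] / [2] / [3]
  Insert 7 (step 4): P = [3, 7] / [5] / [8];  Q = [1, 4] / [2] / [3]
  Insert 6 (step 5): P = [3, 6] / [5, 7] / [8];  Q = [1, 4] / [2, 5] / [3]
  Insert 4 (step 6): P = [3, 4] / [5, 6] / [7] / [8];  Q = [1, 4] / [2, 5] / [3] / [6]
  Insert 1 (step 7): P = [1, 4] / [3, 6] / [5] / [7] / [8];  Q = [1, 4] / [2, 5] / [3] / [6] / [7]
  Insert 2 (step 8): P = [1, 2] / [3, 4] / [5, 6] / [7] / [8];  Q = [1, 4] / [2, 5] / [3, 8] / [6] / [7]
Final shape: (2, 2, 2, 1, 1).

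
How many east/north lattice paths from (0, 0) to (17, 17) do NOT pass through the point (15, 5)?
Number of paths = 2332195356

Total paths from (0, 0) to (17, 17): C(34, 17) = 2333606220. Paths through (15, 5): (paths (0, 0) → (15, 5)) × (paths (15, 5) → (17, 17)) = C(20, 15) · C(14, 2) = 15504 · 91 = 1410864. Avoidance count = 2333606220 − 1410864 = 2332195356.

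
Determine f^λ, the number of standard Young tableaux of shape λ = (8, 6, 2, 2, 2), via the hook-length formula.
# SYT of shape (8, 6, 2, 2, 2) = 44089500

Hook-length formula: f^λ = n! / Π hook(c), product over all cells c of the Young diagram. For λ = (8, 6, 2, 2, 2), n = 20 boxes. Hook lengths by row (left-to-right, top-to-bottom): [12, 11, 7, 6, 5, 4, 2, 1]; [9, 8, 4, 3, 2, 1]; [4, 3]; [3, 2]; [2, 1]. Product of hooks = 55180984320. So f^λ = 20! / 55180984320 = 2432902008176640000 / 55180984320 = 44089500.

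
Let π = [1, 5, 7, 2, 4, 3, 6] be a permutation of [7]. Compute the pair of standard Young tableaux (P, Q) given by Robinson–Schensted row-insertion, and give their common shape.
P = [1, 2, 3, 6] / [4, 7] / [5];  Q = [1, 2, 3, 7] / [4, 5] / [6];  common shape = (4, 2, 1)

Row-insert the values π_1, π_2, … into P one at a time, bumping the leftmost entry strictly greater than the inserted value down to the next row. The recording tableau Q records, in position (i, j), the step at which that cell was added to P.
  Insert 1 (step 1): P = [1];  Q = [1]
  Insert 5 (step 2): P = [1, 5];  Q = [1, 2]
  Insert 7 (step 3): P = [1, 5, 7];  Q = [1, 2, 3]
  Insert 2 (step 4): P = [1, 2, 7] / [5];  Q = [1, 2, 3] / [4]
  Insert 4 (step 5): P = [1, 2, 4] / [5, 7];  Q = [1, 2, 3] / [4, 5]
  Insert 3 (step 6): P = [1, 2, 3] / [4, 7] / [5];  Q = [1, 2, 3] / [4, 5] / [6]
  Insert 6 (step 7): P = [1, 2, 3, 6] / [4, 7] / [5];  Q = [1, 2, 3, 7] / [4, 5] / [6]
Final shape: (4, 2, 1).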